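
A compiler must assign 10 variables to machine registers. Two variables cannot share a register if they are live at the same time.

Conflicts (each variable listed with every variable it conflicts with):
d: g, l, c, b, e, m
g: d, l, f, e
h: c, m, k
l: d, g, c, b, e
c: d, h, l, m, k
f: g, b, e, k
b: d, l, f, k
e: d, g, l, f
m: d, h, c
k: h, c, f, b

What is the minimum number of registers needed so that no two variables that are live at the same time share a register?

d, g, l, e pairwise conflict, so at least 4 registers are needed.
4 registers suffice: register 1 → {d, k}; register 2 → {c, b, e}; register 3 → {l, f, m}; register 4 → {g, h}. Each listed conflict is separated.

4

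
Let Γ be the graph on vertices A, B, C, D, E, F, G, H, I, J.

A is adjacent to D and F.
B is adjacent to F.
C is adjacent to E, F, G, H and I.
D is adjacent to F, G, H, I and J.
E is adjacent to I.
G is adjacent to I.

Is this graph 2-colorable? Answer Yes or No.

A, D, F form a triangle, so at least 3 colors are needed.
So 2 colors are not enough.

No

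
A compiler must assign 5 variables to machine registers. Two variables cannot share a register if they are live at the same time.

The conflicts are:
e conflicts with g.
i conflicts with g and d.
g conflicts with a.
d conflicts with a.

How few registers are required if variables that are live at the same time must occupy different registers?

2

e and g conflict, so at least 2 registers are needed.
A valid assignment using 2 registers: e=2, i=2, g=1, d=1, a=2. No two conflicting variables share a register.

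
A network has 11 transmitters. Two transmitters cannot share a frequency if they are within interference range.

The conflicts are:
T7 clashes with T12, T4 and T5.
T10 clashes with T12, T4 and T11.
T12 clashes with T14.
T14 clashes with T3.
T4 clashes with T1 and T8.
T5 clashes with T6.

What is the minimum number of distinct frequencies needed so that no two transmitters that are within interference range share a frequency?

2

T10 and T12 conflict, so at least 2 frequencies are needed.
2 frequencies suffice: T7=2, T10=2, T12=1, T14=2, T4=1, T3=1, T1=2, T5=1, T8=2, T11=1, T6=2. No two conflicting transmitters share a frequency.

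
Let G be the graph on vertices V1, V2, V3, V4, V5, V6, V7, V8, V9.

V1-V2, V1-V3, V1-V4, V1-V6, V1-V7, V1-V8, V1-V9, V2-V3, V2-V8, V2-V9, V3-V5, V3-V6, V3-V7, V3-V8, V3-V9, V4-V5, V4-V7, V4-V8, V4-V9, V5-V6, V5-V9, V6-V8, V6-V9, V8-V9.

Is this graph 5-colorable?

Yes

The chromatic number is 5. V1, V3, V6, V8, V9 form a clique, so at least 5 colors are needed.
One proper 5-coloring: V1=2, V2=5, V3=1, V4=1, V5=2, V6=5, V7=3, V8=4, V9=3.
That is already a proper 5-coloring.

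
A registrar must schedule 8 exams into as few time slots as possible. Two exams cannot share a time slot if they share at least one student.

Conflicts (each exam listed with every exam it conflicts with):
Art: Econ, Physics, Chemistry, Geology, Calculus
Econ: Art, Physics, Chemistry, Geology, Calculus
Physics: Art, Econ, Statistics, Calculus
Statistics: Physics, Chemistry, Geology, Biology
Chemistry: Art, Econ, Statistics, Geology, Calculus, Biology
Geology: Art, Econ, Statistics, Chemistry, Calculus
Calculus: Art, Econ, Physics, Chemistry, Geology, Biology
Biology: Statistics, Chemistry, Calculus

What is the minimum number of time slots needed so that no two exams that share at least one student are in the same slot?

Art, Econ, Chemistry, Geology, Calculus pairwise conflict, so at least 5 time slots are needed.
5 time slots suffice: time slot 1 → {Statistics, Calculus}; time slot 2 → {Physics, Chemistry}; time slot 3 → {Econ, Biology}; time slot 4 → {Geology}; time slot 5 → {Art}. Every pair that conflicts lands in different time slots.

5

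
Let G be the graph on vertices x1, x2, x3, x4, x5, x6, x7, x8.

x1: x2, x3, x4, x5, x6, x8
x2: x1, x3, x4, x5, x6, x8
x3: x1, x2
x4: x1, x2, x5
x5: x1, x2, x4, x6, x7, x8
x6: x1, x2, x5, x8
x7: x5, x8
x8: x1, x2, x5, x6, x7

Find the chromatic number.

x1, x2, x5, x6, x8 form a clique, so at least 5 colors are needed.
A valid assignment using 5 colors: x1=3, x2=1, x3=2, x4=4, x5=2, x6=5, x7=1, x8=4. No two adjacent vertices share a color.

5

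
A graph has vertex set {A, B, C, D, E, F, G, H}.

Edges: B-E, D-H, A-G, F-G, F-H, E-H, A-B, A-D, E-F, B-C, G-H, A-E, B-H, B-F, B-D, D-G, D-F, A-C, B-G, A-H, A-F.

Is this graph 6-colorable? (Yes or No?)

Yes

The chromatic number is 6. A, B, D, F, G, H are mutually adjacent (a clique of size 6), so at least 6 colors are needed.
One proper 6-coloring: A=2, B=1, C=3, D=5, E=5, F=3, G=6, H=4.
That is already a proper 6-coloring.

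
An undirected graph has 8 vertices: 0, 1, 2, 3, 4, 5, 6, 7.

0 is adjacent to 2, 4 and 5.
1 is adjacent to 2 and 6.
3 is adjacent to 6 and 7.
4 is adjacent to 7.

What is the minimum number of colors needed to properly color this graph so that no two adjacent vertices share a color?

The cycle 3-7-4-0-2-1-6-3 has odd length 7, so it cannot be 2-colored; at least 3 colors are needed.
3 colors suffice: color a → {0, 1, 7}; color b → {2, 4, 5, 6}; color c → {3}. No two adjacent vertices share a color.

3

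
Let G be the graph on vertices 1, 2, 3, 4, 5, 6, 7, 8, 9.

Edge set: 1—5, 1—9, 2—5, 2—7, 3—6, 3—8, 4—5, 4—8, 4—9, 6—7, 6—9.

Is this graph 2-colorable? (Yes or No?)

The cycle 6-3-8-4-9-6 has odd length 5, so it cannot be 2-colored; at least 3 colors are needed.
So 2 colors are not enough.

No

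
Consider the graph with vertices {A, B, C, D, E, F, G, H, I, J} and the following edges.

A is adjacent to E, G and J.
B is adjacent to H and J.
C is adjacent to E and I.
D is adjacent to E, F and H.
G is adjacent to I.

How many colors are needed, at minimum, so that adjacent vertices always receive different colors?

The cycle I-C-E-A-G-I has odd length 5, so it cannot be 2-colored; at least 3 colors are needed.
3 colors suffice: color 1 → {E, F, H, I, J}; color 2 → {A, B, C, D}; color 3 → {G}. No two adjacent vertices share a color.

3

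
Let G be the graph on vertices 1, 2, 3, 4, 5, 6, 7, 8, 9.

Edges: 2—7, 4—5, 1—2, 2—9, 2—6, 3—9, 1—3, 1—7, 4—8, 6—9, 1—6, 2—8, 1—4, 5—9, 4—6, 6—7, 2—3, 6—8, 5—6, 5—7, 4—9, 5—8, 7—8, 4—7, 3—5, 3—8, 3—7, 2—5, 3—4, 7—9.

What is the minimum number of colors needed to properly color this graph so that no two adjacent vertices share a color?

5

4, 5, 6, 7, 8 are mutually adjacent (a clique of size 5), so at least 5 colors are needed.
One proper 5-coloring: 1=yellow, 2=green, 3=blue, 4=green, 5=yellow, 6=blue, 7=red, 8=purple, 9=purple. Each edge has distinct colors on its endpoints.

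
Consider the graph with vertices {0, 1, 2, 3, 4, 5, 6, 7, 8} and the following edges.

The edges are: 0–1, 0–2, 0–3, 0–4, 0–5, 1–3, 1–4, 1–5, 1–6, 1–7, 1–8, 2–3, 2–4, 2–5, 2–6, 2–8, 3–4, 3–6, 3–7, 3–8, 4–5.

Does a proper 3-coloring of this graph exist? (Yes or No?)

No

0, 1, 3, 4 form a clique, so at least 4 colors are needed.
So 3 colors are not enough.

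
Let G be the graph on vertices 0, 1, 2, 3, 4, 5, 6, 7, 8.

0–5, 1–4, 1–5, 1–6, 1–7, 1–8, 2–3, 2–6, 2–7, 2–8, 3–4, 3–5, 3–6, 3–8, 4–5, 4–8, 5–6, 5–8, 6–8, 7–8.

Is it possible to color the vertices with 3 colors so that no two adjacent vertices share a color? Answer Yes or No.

No

1, 4, 5, 8 are mutually adjacent (a clique of size 4), so at least 4 colors are needed.
So 3 colors are not enough.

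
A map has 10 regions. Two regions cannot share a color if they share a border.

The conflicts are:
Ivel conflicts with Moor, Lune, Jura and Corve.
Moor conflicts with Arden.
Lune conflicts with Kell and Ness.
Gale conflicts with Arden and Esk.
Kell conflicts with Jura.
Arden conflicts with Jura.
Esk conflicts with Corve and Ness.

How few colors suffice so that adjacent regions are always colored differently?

The cycle Ness-Lune-Ivel-Corve-Esk-Ness has odd length 5, so it cannot be 2-colored; at least 3 colors are needed.
3 colors suffice: color 1 → {Ivel, Kell, Arden, Esk}; color 2 → {Moor, Lune, Gale, Jura, Corve}; color 3 → {Ness}. Every pair that conflicts lands in different colors.

3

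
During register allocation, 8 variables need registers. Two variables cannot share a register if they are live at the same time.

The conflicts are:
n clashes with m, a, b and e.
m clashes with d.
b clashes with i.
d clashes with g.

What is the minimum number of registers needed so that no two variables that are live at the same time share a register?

n and m conflict, so at least 2 registers are needed.
A valid assignment using 2 registers: n=1, m=2, a=2, b=2, d=1, g=2, i=1, e=2. No two conflicting variables share a register.

2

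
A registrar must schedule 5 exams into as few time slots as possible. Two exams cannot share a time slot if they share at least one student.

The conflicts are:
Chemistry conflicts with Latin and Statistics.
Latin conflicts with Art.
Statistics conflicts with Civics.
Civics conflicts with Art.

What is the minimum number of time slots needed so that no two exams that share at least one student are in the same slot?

3

The cycle Chemistry-Latin-Art-Civics-Statistics-Chemistry has odd length 5, so it cannot be 2-colored; at least 3 time slots are needed.
3 time slots suffice: time slot 1 → {Chemistry, Art}; time slot 2 → {Latin, Statistics}; time slot 3 → {Civics}. Each listed conflict is separated.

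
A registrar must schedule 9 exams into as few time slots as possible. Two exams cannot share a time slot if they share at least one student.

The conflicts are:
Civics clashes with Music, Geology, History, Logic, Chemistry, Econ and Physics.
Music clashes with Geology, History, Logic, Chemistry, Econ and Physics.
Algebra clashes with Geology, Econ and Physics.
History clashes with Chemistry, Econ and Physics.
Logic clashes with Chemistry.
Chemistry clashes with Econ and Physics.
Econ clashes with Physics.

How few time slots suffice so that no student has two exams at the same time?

Civics, Music, History, Chemistry, Econ, Physics pairwise conflict, so at least 6 time slots are needed.
6 time slots suffice: Civics=1, Music=2, Algebra=1, Geology=3, History=6, Logic=3, Chemistry=5, Econ=4, Physics=3. No two conflicting exams share a time slot.

6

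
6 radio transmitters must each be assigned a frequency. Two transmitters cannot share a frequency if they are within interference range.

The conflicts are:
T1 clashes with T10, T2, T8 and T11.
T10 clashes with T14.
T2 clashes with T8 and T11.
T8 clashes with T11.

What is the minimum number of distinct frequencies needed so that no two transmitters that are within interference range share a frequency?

4

T1, T2, T8, T11 all conflict with each other, so at least 4 frequencies are needed.
A valid assignment using 4 frequencies: T1=1, T10=2, T2=2, T8=4, T11=3, T14=1. No two conflicting transmitters share a frequency.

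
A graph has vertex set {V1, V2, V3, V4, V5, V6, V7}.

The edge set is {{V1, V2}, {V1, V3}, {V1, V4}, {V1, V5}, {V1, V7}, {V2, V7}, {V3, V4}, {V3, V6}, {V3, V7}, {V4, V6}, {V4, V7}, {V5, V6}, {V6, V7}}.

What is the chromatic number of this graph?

4

V3, V4, V6, V7 form a clique, so at least 4 colors are needed.
4 colors suffice: color 1 → {V5, V7}; color 2 → {V1, V6}; color 3 → {V2, V3}; color 4 → {V4}. Each edge has distinct colors on its endpoints.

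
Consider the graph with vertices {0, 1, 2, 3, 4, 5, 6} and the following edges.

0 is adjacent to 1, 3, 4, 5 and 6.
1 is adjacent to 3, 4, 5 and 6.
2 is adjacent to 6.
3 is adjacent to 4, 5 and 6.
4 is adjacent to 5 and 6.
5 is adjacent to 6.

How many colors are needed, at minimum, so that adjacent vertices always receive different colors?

0, 1, 3, 4, 5, 6 are mutually adjacent (a clique of size 6), so at least 6 colors are needed.
6 colors suffice: color a → {6}; color b → {2, 3}; color c → {5}; color d → {1}; color e → {0}; color f → {4}. Each edge has distinct colors on its endpoints.

6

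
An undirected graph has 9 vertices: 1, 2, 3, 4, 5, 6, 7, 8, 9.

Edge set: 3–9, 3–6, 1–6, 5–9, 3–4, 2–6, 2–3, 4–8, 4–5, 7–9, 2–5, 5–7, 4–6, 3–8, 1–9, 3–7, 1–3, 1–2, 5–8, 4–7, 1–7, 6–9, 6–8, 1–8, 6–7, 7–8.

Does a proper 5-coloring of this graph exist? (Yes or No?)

The chromatic number is 5. 3, 4, 6, 7, 8 are mutually adjacent (a clique of size 5), so at least 5 colors are needed.
A valid assignment using 5 colors: 1=purple, 2=green, 3=blue, 4=purple, 5=red, 6=red, 7=green, 8=yellow, 9=yellow.
That is already a proper 5-coloring.

Yes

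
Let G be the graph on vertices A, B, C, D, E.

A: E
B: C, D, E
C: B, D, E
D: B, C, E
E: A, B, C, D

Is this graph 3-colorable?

B, C, D, E are pairwise adjacent (a clique of size 4), so at least 4 colors are needed.
So 3 colors are not enough.

No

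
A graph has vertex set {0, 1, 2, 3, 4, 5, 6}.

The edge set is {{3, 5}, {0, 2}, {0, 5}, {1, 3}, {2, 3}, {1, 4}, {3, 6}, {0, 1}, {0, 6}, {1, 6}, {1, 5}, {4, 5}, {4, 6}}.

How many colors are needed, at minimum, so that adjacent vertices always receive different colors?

3

0, 1, 5 form a triangle, so at least 3 colors are needed.
One proper 3-coloring: 0=green, 1=red, 2=red, 3=green, 4=green, 5=blue, 6=blue. No two adjacent vertices share a color.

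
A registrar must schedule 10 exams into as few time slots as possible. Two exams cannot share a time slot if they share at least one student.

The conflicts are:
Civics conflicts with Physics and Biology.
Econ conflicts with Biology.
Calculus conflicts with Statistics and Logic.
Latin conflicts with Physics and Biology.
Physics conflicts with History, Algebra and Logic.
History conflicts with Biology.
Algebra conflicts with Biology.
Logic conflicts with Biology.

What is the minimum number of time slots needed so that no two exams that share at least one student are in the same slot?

Logic and Biology conflict, so at least 2 time slots are needed.
2 time slots suffice: time slot 1 → {Calculus, Physics, Biology}; time slot 2 → {Civics, Econ, Statistics, Latin, History, Algebra, Logic}. Every pair that conflicts lands in different time slots.

2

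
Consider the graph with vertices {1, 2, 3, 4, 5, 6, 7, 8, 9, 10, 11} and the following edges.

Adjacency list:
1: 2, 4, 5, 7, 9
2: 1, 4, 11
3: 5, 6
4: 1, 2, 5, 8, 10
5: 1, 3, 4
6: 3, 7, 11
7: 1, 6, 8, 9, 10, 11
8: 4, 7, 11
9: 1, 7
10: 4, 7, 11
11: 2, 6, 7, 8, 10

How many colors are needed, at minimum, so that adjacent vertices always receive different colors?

3

1, 2, 4 form a triangle, so at least 3 colors are needed.
3 colors suffice: color a → {3, 4, 7}; color b → {1, 11}; color c → {2, 5, 6, 8, 9, 10}. No two adjacent vertices share a color.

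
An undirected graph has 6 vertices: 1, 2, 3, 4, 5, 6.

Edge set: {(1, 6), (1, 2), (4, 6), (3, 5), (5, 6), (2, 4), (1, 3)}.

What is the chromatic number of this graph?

1 and 3 are adjacent, so at least 2 colors are needed.
One proper 2-coloring: 1=a, 2=b, 3=b, 4=a, 5=a, 6=b. Each edge has distinct colors on its endpoints.

2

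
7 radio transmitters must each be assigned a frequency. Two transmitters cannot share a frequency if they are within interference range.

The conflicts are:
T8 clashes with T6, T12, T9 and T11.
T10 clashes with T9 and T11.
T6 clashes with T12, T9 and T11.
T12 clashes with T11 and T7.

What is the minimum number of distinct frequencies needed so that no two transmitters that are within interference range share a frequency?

T8, T6, T12, T11 all conflict with each other, so at least 4 frequencies are needed.
Using 4 frequencies: T8=4, T10=2, T6=3, T12=2, T9=1, T11=1, T7=1. Every pair that conflicts lands in different frequencies.

4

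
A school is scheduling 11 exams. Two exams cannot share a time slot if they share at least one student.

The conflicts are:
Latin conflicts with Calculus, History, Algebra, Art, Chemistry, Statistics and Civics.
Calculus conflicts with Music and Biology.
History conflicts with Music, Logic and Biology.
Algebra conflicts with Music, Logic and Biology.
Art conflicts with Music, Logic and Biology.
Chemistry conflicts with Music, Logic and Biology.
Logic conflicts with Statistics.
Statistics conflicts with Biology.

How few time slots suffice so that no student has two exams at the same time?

2

Latin and Civics conflict, so at least 2 time slots are needed.
A valid assignment using 2 time slots: Latin=1, Calculus=2, History=2, Algebra=2, Art=2, Chemistry=2, Music=1, Logic=1, Statistics=2, Civics=2, Biology=1. Each listed conflict is separated.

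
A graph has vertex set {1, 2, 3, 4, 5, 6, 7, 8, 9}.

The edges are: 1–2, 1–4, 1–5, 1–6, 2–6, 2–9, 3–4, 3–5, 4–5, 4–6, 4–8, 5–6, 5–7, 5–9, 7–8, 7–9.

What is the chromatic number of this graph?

1, 4, 5, 6 are pairwise adjacent (a clique of size 4), so at least 4 colors are needed.
4 colors suffice: 1=yellow, 2=red, 3=green, 4=blue, 5=red, 6=green, 7=blue, 8=red, 9=green. No two adjacent vertices share a color.

4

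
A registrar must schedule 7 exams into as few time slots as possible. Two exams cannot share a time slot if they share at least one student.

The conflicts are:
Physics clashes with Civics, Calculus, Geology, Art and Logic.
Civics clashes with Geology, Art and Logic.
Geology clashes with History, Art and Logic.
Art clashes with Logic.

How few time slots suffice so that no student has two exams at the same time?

5

Physics, Civics, Geology, Art, Logic are mutually in conflict, so at least 5 time slots are needed.
Using 5 time slots: Physics=2, Civics=3, Calculus=1, Geology=1, History=2, Art=4, Logic=5. No two conflicting exams share a time slot.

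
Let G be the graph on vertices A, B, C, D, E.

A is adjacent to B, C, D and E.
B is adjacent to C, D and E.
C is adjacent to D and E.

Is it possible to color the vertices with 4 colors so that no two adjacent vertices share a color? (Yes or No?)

The chromatic number is 4. A, B, C, E are mutually adjacent (a clique of size 4), so at least 4 colors are needed.
4 colors suffice: color 1 → {B}; color 2 → {C}; color 3 → {A}; color 4 → {D, E}.
That is already a proper 4-coloring.

Yes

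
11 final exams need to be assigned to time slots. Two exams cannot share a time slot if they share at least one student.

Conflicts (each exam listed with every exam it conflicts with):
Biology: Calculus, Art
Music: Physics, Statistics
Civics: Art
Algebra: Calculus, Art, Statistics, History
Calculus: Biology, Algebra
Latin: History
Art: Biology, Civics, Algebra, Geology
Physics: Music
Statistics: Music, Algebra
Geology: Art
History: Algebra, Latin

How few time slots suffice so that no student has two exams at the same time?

Biology and Art conflict, so at least 2 time slots are needed.
Using 2 time slots: Biology=2, Music=2, Civics=2, Algebra=2, Calculus=1, Latin=2, Art=1, Physics=1, Statistics=1, Geology=2, History=1. Every pair that conflicts lands in different time slots.

2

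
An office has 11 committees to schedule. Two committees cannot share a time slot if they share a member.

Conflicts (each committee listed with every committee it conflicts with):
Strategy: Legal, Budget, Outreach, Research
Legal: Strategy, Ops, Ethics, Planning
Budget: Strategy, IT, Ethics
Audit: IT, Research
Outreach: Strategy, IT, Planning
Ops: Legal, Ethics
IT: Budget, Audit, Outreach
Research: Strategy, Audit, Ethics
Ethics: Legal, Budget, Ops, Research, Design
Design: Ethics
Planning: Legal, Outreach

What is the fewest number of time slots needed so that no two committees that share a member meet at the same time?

3

Legal, Ops, Ethics pairwise conflict, so at least 3 time slots are needed.
3 time slots suffice: time slot 1 → {Strategy, IT, Ethics, Planning}; time slot 2 → {Legal, Budget, Outreach, Research, Design}; time slot 3 → {Audit, Ops}. Every pair that conflicts lands in different time slots.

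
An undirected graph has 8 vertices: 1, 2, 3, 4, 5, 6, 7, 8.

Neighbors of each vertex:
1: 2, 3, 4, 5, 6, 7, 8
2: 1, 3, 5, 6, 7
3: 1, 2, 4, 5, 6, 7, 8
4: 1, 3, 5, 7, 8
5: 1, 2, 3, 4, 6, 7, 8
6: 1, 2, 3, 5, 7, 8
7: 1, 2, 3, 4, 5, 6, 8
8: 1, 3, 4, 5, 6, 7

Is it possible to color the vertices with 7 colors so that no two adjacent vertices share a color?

Yes

The chromatic number is 6. 1, 3, 5, 6, 7, 8 are mutually adjacent (a clique of size 6), so at least 6 colors are needed.
6 colors suffice: color a → {7}; color b → {1}; color c → {5}; color d → {3}; color e → {4, 6}; color f → {2, 8}.
Since 7 ≥ 6, a proper 7-coloring certainly exists.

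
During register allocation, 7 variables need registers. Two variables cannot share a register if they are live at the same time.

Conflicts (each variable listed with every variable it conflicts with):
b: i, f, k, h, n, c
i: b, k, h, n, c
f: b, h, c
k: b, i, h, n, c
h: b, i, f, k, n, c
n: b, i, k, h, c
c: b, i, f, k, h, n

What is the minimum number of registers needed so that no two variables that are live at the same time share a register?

b, i, k, h, n, c are mutually in conflict, so at least 6 registers are needed.
6 registers suffice: register 1 → {h}; register 2 → {c}; register 3 → {b}; register 4 → {i, f}; register 5 → {n}; register 6 → {k}. Every pair that conflicts lands in different registers.

6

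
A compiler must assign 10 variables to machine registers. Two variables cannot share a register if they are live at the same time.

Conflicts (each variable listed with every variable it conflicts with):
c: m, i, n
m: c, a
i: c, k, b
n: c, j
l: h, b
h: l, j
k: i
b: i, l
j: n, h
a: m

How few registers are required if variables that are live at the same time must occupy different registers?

The cycle b-l-h-j-n-c-i-b has odd length 7, so it cannot be 2-colored; at least 3 registers are needed.
3 registers suffice: c=1, m=2, i=2, n=2, l=2, h=3, k=1, b=1, j=1, a=1. Each listed conflict is separated.

3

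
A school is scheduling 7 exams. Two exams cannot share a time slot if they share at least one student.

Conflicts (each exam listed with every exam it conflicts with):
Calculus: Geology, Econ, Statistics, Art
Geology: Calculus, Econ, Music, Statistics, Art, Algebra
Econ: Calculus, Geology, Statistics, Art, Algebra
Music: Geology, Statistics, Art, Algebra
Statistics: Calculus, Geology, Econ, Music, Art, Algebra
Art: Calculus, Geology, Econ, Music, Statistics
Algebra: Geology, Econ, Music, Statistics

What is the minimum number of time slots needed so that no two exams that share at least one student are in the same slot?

Calculus, Geology, Econ, Statistics, Art all conflict with each other, so at least 5 time slots are needed.
5 time slots suffice: Calculus=5, Geology=1, Econ=4, Music=4, Statistics=2, Art=3, Algebra=3. Every pair that conflicts lands in different time slots.

5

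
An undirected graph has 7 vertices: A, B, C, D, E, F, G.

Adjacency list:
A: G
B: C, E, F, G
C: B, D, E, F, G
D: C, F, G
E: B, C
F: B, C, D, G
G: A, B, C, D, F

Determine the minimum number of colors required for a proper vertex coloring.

4

C, D, F, G form a clique, so at least 4 colors are needed.
4 colors suffice: color 1 → {E, G}; color 2 → {A, C}; color 3 → {F}; color 4 → {B, D}. Every edge joins two different colors.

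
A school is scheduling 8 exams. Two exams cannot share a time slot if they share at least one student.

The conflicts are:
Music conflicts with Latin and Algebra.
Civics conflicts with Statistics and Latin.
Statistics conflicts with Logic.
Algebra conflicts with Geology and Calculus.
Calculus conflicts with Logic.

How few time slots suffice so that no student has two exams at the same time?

3

The cycle Music-Latin-Civics-Statistics-Logic-Calculus-Algebra-Music has odd length 7, so it cannot be 2-colored; at least 3 time slots are needed.
3 time slots suffice: Music=2, Civics=2, Statistics=1, Latin=1, Algebra=1, Geology=2, Calculus=2, Logic=3. Every pair that conflicts lands in different time slots.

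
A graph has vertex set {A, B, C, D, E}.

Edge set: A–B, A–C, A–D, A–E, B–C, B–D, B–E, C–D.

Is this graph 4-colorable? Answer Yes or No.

The chromatic number is 4. A, B, C, D are pairwise adjacent (a clique of size 4), so at least 4 colors are needed.
One proper 4-coloring: A=1, B=2, C=3, D=4, E=3.
That is already a proper 4-coloring.

Yes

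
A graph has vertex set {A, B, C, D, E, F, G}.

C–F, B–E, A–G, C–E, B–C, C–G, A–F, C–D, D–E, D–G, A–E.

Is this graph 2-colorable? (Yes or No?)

C, D, G are mutually adjacent, so at least 3 colors are needed.
So 2 colors are not enough.

No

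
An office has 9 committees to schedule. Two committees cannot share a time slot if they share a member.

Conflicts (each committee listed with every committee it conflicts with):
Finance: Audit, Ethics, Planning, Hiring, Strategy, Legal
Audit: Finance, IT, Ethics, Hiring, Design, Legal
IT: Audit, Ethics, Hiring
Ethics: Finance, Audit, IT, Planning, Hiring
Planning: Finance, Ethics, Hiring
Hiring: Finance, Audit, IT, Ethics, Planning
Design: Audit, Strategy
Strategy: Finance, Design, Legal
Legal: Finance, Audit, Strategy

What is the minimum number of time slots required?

4

Finance, Ethics, Planning, Hiring all conflict with each other, so at least 4 time slots are needed.
4 time slots suffice: Finance=1, Audit=2, IT=1, Ethics=4, Planning=2, Hiring=3, Design=1, Strategy=2, Legal=3. Every pair that conflicts lands in different time slots.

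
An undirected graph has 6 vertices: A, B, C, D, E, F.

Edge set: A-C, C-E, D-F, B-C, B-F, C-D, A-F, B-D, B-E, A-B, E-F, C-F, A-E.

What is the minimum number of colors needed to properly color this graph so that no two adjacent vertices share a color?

5

A, B, C, E, F form a clique, so at least 5 colors are needed.
5 colors suffice: A=4, B=2, C=3, D=4, E=5, F=1. No two adjacent vertices share a color.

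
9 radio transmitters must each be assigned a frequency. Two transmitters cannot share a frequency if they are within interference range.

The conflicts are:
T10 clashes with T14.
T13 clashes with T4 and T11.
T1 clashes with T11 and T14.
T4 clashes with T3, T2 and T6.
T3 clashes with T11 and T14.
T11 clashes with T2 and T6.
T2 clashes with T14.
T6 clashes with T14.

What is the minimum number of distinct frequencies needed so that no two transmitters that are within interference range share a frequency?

2

T10 and T14 conflict, so at least 2 frequencies are needed.
A valid assignment using 2 frequencies: T10=2, T13=2, T1=2, T4=1, T3=2, T11=1, T2=2, T6=2, T14=1. Every pair that conflicts lands in different frequencies.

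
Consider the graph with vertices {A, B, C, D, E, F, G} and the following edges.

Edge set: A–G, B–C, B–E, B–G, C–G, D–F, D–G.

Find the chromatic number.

B, C, G are mutually adjacent, so at least 3 colors are needed.
3 colors suffice: color 1 → {E, F, G}; color 2 → {A, B, D}; color 3 → {C}. Each edge has distinct colors on its endpoints.

3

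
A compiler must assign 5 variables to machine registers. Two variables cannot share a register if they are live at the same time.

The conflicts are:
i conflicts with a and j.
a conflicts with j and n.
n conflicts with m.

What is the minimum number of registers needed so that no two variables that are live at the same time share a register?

3

i, a, j pairwise conflict, so at least 3 registers are needed.
3 registers suffice: register 1 → {a, m}; register 2 → {j, n}; register 3 → {i}. Every pair that conflicts lands in different registers.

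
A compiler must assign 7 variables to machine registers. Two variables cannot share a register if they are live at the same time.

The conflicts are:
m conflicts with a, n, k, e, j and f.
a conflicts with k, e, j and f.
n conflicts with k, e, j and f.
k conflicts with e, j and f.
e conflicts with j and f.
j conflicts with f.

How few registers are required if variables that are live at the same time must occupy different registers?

6

m, n, k, e, j, f are mutually in conflict, so at least 6 registers are needed.
Using 6 registers: m=2, a=6, n=6, k=4, e=1, j=3, f=5. No two conflicting variables share a register.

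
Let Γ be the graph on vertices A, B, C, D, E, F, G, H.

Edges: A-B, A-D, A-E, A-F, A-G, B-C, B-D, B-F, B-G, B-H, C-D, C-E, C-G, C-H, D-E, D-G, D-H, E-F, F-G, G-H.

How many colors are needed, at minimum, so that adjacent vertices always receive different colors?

B, C, D, G, H are mutually adjacent (a clique of size 5), so at least 5 colors are needed.
One proper 5-coloring: A=4, B=2, C=4, D=3, E=1, F=3, G=1, H=5. No two adjacent vertices share a color.

5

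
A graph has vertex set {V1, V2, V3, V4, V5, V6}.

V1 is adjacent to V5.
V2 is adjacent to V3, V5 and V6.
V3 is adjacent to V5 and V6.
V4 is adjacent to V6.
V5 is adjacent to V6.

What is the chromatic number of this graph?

V2, V3, V5, V6 are mutually adjacent (a clique of size 4), so at least 4 colors are needed.
One proper 4-coloring: V1=2, V2=3, V3=4, V4=1, V5=1, V6=2. Each edge has distinct colors on its endpoints.

4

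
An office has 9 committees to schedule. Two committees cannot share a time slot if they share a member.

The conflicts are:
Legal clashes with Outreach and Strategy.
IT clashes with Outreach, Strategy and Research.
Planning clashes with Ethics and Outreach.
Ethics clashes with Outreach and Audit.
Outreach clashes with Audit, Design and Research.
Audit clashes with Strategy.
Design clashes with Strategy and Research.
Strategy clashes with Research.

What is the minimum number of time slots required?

3

IT, Strategy, Research all conflict with each other, so at least 3 time slots are needed.
3 time slots suffice: time slot 1 → {Outreach, Strategy}; time slot 2 → {Legal, Ethics, Research}; time slot 3 → {IT, Planning, Audit, Design}. Each listed conflict is separated.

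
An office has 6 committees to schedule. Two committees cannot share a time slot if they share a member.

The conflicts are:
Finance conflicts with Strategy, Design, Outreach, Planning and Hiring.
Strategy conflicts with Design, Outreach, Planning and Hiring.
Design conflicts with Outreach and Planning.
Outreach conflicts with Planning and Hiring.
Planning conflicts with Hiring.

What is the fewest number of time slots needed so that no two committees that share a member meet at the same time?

5

Finance, Strategy, Design, Outreach, Planning are mutually in conflict, so at least 5 time slots are needed.
Using 5 time slots: Finance=3, Strategy=1, Design=5, Outreach=4, Planning=2, Hiring=5. Every pair that conflicts lands in different time slots.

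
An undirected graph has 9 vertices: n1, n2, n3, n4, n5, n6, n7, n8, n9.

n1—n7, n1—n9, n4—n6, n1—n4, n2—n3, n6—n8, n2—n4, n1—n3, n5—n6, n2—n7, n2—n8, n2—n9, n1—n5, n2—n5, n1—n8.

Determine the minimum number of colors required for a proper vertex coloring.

n2 and n3 are adjacent, so at least 2 colors are needed.
2 colors suffice: color red → {n1, n2, n6}; color blue → {n3, n4, n5, n7, n8, n9}. Every edge joins two different colors.

2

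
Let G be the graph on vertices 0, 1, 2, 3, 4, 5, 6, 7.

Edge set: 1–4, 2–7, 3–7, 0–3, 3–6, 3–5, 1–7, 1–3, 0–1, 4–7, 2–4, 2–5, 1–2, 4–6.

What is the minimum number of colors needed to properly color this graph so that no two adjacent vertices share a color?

4

1, 2, 4, 7 form a clique, so at least 4 colors are needed.
4 colors suffice: 0=green, 1=blue, 2=red, 3=red, 4=yellow, 5=blue, 6=blue, 7=green. Each edge has distinct colors on its endpoints.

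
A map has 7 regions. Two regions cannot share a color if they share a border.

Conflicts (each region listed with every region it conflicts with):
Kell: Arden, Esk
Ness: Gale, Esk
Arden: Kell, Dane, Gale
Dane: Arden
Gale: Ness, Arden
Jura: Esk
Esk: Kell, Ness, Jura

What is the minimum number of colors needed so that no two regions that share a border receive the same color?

The cycle Ness-Gale-Arden-Kell-Esk-Ness has odd length 5, so it cannot be 2-colored; at least 3 colors are needed.
3 colors suffice: color 1 → {Arden, Esk}; color 2 → {Kell, Ness, Dane, Jura}; color 3 → {Gale}. No two conflicting regions share a color.

3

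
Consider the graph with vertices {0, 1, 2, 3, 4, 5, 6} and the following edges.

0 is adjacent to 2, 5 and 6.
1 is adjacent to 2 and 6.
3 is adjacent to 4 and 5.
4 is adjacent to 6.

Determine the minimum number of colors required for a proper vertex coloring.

3

The cycle 5-3-4-6-0-5 has odd length 5, so it cannot be 2-colored; at least 3 colors are needed.
A valid assignment using 3 colors: 0=a, 1=a, 2=b, 3=b, 4=a, 5=c, 6=b. No two adjacent vertices share a color.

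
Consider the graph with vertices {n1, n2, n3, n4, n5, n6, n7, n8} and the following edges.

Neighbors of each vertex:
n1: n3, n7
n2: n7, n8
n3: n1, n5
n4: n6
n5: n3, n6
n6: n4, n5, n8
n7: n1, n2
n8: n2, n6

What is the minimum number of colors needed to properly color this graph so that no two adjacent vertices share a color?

The cycle n3-n1-n7-n2-n8-n6-n5-n3 has odd length 7, so it cannot be 2-colored; at least 3 colors are needed.
One proper 3-coloring: n1=blue, n2=red, n3=red, n4=blue, n5=blue, n6=red, n7=green, n8=blue. Each edge has distinct colors on its endpoints.

3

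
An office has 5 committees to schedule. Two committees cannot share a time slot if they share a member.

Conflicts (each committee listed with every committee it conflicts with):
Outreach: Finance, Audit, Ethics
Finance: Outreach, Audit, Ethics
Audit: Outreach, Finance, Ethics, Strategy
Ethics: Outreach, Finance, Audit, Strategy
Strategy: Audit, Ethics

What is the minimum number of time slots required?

Outreach, Finance, Audit, Ethics are mutually in conflict, so at least 4 time slots are needed.
4 time slots suffice: time slot 1 → {Audit}; time slot 2 → {Ethics}; time slot 3 → {Outreach, Strategy}; time slot 4 → {Finance}. Every pair that conflicts lands in different time slots.

4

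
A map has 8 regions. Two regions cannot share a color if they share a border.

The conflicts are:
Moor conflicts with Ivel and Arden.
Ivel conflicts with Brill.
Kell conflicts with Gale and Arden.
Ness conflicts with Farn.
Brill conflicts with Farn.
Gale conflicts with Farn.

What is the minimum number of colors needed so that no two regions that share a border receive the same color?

The cycle Farn-Brill-Ivel-Moor-Arden-Kell-Gale-Farn has odd length 7, so it cannot be 2-colored; at least 3 colors are needed.
3 colors suffice: color 1 → {Moor, Kell, Farn}; color 2 → {Ivel, Ness, Gale, Arden}; color 3 → {Brill}. Each listed conflict is separated.

3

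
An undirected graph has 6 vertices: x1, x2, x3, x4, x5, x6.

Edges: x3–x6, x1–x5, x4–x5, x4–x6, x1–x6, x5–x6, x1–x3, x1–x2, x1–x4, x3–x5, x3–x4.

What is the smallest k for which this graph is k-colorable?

x1, x3, x4, x5, x6 are pairwise adjacent (a clique of size 5), so at least 5 colors are needed.
5 colors suffice: color red → {x1}; color blue → {x2, x5}; color green → {x6}; color yellow → {x4}; color purple → {x3}. No two adjacent vertices share a color.

5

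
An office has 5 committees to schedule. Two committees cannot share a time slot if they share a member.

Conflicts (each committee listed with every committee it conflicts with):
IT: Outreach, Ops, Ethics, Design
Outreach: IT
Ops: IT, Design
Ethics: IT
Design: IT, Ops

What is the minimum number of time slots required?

IT, Ops, Design are mutually in conflict, so at least 3 time slots are needed.
A valid assignment using 3 time slots: IT=1, Outreach=2, Ops=3, Ethics=2, Design=2. Every pair that conflicts lands in different time slots.

3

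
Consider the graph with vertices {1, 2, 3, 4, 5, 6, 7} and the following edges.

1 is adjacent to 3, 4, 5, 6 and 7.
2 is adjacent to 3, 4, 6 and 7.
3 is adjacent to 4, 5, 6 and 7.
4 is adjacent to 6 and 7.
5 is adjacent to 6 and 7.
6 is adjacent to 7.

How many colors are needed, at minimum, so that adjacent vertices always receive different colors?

1, 3, 5, 6, 7 are pairwise adjacent (a clique of size 5), so at least 5 colors are needed.
5 colors suffice: color red → {7}; color blue → {3}; color green → {6}; color yellow → {1, 2}; color purple → {4, 5}. Every edge joins two different colors.

5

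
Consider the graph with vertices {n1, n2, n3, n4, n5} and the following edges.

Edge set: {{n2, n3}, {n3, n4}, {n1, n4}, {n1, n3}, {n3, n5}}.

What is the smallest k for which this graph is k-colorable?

3

n1, n3, n4 are pairwise adjacent, so at least 3 colors are needed.
3 colors suffice: color 1 → {n3}; color 2 → {n1, n2, n5}; color 3 → {n4}. No two adjacent vertices share a color.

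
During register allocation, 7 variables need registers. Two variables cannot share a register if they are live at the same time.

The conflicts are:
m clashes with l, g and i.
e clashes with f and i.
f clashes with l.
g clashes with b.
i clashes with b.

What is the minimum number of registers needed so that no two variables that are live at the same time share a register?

3

The cycle l-f-e-i-m-l has odd length 5, so it cannot be 2-colored; at least 3 registers are needed.
A valid assignment using 3 registers: m=1, e=1, f=3, l=2, g=2, i=2, b=1. No two conflicting variables share a register.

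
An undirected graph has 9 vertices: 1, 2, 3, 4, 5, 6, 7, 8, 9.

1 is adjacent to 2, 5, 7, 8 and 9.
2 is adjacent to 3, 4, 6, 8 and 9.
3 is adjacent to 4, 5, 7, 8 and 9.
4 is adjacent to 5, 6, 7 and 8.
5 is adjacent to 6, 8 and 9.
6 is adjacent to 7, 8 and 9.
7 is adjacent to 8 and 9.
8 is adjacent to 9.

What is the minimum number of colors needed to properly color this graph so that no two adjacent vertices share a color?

1, 2, 8, 9 are mutually adjacent (a clique of size 4), so at least 4 colors are needed.
4 colors suffice: color red → {8}; color blue → {4, 9}; color green → {1, 3, 6}; color yellow → {2, 5, 7}. Every edge joins two different colors.

4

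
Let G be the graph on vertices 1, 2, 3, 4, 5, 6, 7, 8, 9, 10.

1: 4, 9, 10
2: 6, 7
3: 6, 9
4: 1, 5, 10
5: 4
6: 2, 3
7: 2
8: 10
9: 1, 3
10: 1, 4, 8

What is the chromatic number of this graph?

3

1, 4, 10 form a triangle, so at least 3 colors are needed.
3 colors suffice: color a → {2, 5, 9, 10}; color b → {4, 6, 7, 8}; color c → {1, 3}. No two adjacent vertices share a color.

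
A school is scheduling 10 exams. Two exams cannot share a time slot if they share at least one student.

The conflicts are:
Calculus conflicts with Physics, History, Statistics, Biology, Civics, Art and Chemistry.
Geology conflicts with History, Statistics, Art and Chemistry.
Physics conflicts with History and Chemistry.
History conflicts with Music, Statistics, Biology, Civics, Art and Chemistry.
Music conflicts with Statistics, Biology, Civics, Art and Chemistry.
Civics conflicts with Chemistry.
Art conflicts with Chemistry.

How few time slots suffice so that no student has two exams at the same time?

History, Music, Art, Chemistry all conflict with each other, so at least 4 time slots are needed.
4 time slots suffice: time slot 1 → {History}; time slot 2 → {Calculus, Geology, Music}; time slot 3 → {Statistics, Biology, Chemistry}; time slot 4 → {Physics, Civics, Art}. Each listed conflict is separated.

4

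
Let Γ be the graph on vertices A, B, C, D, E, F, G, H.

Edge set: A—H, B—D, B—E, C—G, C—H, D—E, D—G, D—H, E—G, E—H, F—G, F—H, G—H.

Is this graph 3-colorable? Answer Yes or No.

D, E, G, H form a clique, so at least 4 colors are needed.
So 3 colors are not enough.

No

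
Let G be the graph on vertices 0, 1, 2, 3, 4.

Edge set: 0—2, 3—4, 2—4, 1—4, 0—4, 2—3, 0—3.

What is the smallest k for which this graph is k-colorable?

0, 2, 3, 4 form a clique, so at least 4 colors are needed.
4 colors suffice: color red → {4}; color blue → {1, 2}; color green → {0}; color yellow → {3}. Each edge has distinct colors on its endpoints.

4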